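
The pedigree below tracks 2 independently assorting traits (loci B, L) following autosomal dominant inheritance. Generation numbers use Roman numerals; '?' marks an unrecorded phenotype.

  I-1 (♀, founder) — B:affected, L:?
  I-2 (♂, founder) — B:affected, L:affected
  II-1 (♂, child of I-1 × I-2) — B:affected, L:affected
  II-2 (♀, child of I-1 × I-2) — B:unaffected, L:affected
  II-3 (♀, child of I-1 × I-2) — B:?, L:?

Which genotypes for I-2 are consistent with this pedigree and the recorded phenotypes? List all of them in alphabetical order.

I-2 ∈ {Bb LL, Bb Ll}

B/I-1 aff ·: Bb
B/I-2 aff ·: Bb
B/II-1 aff I-1×I-2: Bb|BB
B/II-2 un I-1×I-2: bb
B/II-3 ? I-1×I-2: bb|Bb|BB
⇒ B over [I-1,I-2,II-1,II-2,II-3]: 6 consistent
L/I-1 ? ·: ll|Ll|LL
L/I-2 aff ·: Ll|LL
L/II-1 aff I-1×I-2: Ll|LL
L/II-2 aff I-1×I-2: Ll|LL
L/II-3 ? I-1×I-2: ll|Ll|LL
⇒ L over [I-1,I-2,II-1,II-2,II-3]: 32 consistent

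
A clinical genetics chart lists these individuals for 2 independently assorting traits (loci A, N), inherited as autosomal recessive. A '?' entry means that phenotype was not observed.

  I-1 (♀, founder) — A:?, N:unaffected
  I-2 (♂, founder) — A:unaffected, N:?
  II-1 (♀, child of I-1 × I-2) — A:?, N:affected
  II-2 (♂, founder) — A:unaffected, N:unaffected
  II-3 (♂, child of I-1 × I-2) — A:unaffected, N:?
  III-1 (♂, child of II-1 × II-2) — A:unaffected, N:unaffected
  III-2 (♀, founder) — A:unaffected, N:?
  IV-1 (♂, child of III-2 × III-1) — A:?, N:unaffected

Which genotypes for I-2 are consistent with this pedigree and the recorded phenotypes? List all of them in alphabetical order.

A/I-1 ? ·: AA|Aa|aa
A/I-2 un ·: AA|Aa
A/II-1 ? I-1×I-2: AA|Aa|aa
A/II-2 un ·: AA|Aa
A/II-3 un I-1×I-2: AA|Aa
A/III-1 un II-1×II-2: AA|Aa
A/III-2 un ·: AA|Aa
A/IV-1 ? III-2×III-1: AA|Aa|aa
⇒ A over [I-1,I-2,II-1,II-2,II-3,III-1,III-2,IV-1]: 235 consistent
N/I-1 un ·: Nn
N/I-2 ? ·: Nn|nn
N/II-1 aff I-1×I-2: nn
N/II-2 un ·: NN|Nn
N/II-3 ? I-1×I-2: NN|Nn|nn
N/III-1 un II-1×II-2: Nn
N/III-2 ? ·: NN|Nn|nn
N/IV-1 un III-2×III-1: NN|Nn
⇒ N over [I-1,I-2,II-1,II-2,II-3,III-1,III-2,IV-1]: 50 consistent

I-2 ∈ {AA Nn, AA nn, Aa Nn, Aa nn}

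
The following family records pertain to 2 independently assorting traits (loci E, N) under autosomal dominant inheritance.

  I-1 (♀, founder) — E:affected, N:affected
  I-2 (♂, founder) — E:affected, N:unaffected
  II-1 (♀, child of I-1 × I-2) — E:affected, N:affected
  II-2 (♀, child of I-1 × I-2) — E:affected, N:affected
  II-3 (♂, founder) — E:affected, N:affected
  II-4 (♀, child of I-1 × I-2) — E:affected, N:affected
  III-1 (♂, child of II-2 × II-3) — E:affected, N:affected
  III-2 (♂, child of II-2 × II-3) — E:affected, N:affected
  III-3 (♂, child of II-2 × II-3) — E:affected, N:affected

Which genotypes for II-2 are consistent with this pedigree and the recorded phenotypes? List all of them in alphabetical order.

II-2 ∈ {EE Nn, Ee Nn}

E/I-1 aff ·: Ee|EE
E/I-2 aff ·: Ee|EE
E/II-1 aff I-1×I-2: Ee|EE
E/II-2 aff I-1×I-2: Ee|EE
E/II-3 aff ·: Ee|EE
E/II-4 aff I-1×I-2: Ee|EE
E/III-1 aff II-2×II-3: Ee|EE
E/III-2 aff II-2×II-3: Ee|EE
E/III-3 aff II-2×II-3: Ee|EE
⇒ E over [I-1,I-2,II-1,II-2,II-3,II-4,III-1,III-2,III-3]: 309 consistent
N/I-1 aff ·: Nn|NN
N/I-2 un ·: nn
N/II-1 aff I-1×I-2: Nn
N/II-2 aff I-1×I-2: Nn
N/II-3 aff ·: Nn|NN
N/II-4 aff I-1×I-2: Nn
N/III-1 aff II-2×II-3: Nn|NN
N/III-2 aff II-2×II-3: Nn|NN
N/III-3 aff II-2×II-3: Nn|NN
⇒ N over [I-1,I-2,II-1,II-2,II-3,II-4,III-1,III-2,III-3]: 32 consistent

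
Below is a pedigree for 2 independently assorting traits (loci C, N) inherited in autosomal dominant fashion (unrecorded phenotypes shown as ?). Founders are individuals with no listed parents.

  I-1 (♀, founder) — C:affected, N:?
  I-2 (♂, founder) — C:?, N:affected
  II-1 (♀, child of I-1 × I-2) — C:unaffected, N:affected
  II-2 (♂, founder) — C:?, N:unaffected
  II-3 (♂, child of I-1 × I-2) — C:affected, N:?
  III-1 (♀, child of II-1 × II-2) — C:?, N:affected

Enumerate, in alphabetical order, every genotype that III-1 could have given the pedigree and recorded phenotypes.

III-1 ∈ {Cc Nn, cc Nn}

C/I-1 aff ·: Cc
C/I-2 ? ·: cc|Cc
C/II-1 un I-1×I-2: cc
C/II-2 ? ·: cc|Cc|CC
C/II-3 aff I-1×I-2: Cc|CC
C/III-1 ? II-1×II-2: cc|Cc
⇒ C over [I-1,I-2,II-1,II-2,II-3,III-1]: 12 consistent
N/I-1 ? ·: nn|Nn|NN
N/I-2 aff ·: Nn|NN
N/II-1 aff I-1×I-2: Nn|NN
N/II-2 un ·: nn
N/II-3 ? I-1×I-2: nn|Nn|NN
N/III-1 aff II-1×II-2: Nn
⇒ N over [I-1,I-2,II-1,II-2,II-3,III-1]: 18 consistent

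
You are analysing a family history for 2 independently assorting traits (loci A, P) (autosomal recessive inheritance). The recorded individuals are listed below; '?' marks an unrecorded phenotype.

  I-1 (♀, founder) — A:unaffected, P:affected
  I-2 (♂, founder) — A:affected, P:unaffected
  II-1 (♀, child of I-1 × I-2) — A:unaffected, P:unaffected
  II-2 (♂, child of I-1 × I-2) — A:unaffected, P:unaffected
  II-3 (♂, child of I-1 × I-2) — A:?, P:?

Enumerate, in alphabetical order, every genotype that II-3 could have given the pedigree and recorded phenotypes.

A/I-1 un ·: AA|Aa
A/I-2 aff ·: aa
A/II-1 un I-1×I-2: Aa
A/II-2 un I-1×I-2: Aa
A/II-3 ? I-1×I-2: Aa|aa
⇒ A over [I-1,I-2,II-1,II-2,II-3]: 3 consistent
P/I-1 aff ·: pp
P/I-2 un ·: PP|Pp
P/II-1 un I-1×I-2: Pp
P/II-2 un I-1×I-2: Pp
P/II-3 ? I-1×I-2: Pp|pp
⇒ P over [I-1,I-2,II-1,II-2,II-3]: 3 consistent

II-3 ∈ {Aa Pp, Aa pp, aa Pp, aa pp}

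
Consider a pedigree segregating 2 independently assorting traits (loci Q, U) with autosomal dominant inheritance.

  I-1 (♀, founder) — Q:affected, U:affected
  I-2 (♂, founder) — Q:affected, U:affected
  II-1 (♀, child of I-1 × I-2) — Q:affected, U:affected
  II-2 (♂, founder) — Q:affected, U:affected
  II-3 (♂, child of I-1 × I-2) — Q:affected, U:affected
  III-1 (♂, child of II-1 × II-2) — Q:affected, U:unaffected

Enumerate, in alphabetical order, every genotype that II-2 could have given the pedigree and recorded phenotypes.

II-2 ∈ {QQ Uu, Qq Uu}

Q/I-1 aff ·: Qq|QQ
Q/I-2 aff ·: Qq|QQ
Q/II-1 aff I-1×I-2: Qq|QQ
Q/II-2 aff ·: Qq|QQ
Q/II-3 aff I-1×I-2: Qq|QQ
Q/III-1 aff II-1×II-2: Qq|QQ
⇒ Q over [I-1,I-2,II-1,II-2,II-3,III-1]: 45 consistent
U/I-1 aff ·: Uu|UU
U/I-2 aff ·: Uu|UU
U/II-1 aff I-1×I-2: Uu
U/II-2 aff ·: Uu
U/II-3 aff I-1×I-2: Uu|UU
U/III-1 un II-1×II-2: uu
⇒ U over [I-1,I-2,II-1,II-2,II-3,III-1]: 6 consistent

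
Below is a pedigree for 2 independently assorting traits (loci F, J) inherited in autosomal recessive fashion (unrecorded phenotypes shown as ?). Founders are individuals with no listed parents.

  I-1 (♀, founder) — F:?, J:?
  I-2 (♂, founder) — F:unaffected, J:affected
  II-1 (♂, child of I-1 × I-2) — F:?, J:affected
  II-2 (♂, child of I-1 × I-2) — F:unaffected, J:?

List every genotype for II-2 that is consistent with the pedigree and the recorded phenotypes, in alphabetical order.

F/I-1 ? ·: FF|Ff|ff
F/I-2 un ·: FF|Ff
F/II-1 ? I-1×I-2: FF|Ff|ff
F/II-2 un I-1×I-2: FF|Ff
⇒ F over [I-1,I-2,II-1,II-2]: 18 consistent
J/I-1 ? ·: Jj|jj
J/I-2 aff ·: jj
J/II-1 aff I-1×I-2: jj
J/II-2 ? I-1×I-2: Jj|jj
⇒ J over [I-1,I-2,II-1,II-2]: 3 consistent

II-2 ∈ {FF Jj, FF jj, Ff Jj, Ff jj}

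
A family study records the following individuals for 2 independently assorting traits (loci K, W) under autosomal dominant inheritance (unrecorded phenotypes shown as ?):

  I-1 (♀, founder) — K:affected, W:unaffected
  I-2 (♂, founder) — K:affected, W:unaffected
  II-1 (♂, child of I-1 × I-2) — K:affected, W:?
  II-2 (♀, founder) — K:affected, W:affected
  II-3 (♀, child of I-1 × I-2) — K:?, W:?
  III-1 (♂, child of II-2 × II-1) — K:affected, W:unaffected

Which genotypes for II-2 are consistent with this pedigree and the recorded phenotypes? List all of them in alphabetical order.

II-2 ∈ {KK Ww, Kk Ww}

K/I-1 aff ·: Kk|KK
K/I-2 aff ·: Kk|KK
K/II-1 aff I-1×I-2: Kk|KK
K/II-2 aff ·: Kk|KK
K/II-3 ? I-1×I-2: kk|Kk|KK
K/III-1 aff II-2×II-1: Kk|KK
⇒ K over [I-1,I-2,II-1,II-2,II-3,III-1]: 52 consistent
W/I-1 un ·: ww
W/I-2 un ·: ww
W/II-1 ? I-1×I-2: ww
W/II-2 aff ·: Ww
W/II-3 ? I-1×I-2: ww
W/III-1 un II-2×II-1: ww
⇒ W over [I-1,I-2,II-1,II-2,II-3,III-1]: 1 consistent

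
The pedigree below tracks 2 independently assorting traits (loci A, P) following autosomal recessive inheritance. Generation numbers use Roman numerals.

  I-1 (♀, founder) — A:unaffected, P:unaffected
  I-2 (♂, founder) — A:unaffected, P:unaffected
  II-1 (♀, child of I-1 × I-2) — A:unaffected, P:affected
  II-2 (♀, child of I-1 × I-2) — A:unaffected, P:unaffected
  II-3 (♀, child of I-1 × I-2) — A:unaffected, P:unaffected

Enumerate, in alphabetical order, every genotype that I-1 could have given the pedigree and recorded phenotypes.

A/I-1 un ·: AA|Aa
A/I-2 un ·: AA|Aa
A/II-1 un I-1×I-2: AA|Aa
A/II-2 un I-1×I-2: AA|Aa
A/II-3 un I-1×I-2: AA|Aa
⇒ A over [I-1,I-2,II-1,II-2,II-3]: 25 consistent
P/I-1 un ·: Pp
P/I-2 un ·: Pp
P/II-1 aff I-1×I-2: pp
P/II-2 un I-1×I-2: PP|Pp
P/II-3 un I-1×I-2: PP|Pp
⇒ P over [I-1,I-2,II-1,II-2,II-3]: 4 consistent

I-1 ∈ {AA Pp, Aa Pp}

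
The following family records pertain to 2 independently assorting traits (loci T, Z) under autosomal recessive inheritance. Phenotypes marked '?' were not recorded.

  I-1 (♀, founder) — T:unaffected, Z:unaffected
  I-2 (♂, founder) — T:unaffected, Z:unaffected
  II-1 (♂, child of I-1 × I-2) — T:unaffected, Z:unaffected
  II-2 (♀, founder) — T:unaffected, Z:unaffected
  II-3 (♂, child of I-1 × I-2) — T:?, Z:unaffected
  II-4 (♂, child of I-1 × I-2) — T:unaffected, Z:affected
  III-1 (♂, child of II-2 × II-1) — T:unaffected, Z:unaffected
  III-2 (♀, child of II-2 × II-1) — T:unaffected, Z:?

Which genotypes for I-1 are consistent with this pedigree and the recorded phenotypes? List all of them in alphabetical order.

I-1 ∈ {TT Zz, Tt Zz}

T/I-1 un ·: TT|Tt
T/I-2 un ·: TT|Tt
T/II-1 un I-1×I-2: TT|Tt
T/II-2 un ·: TT|Tt
T/II-3 ? I-1×I-2: TT|Tt|tt
T/II-4 un I-1×I-2: TT|Tt
T/III-1 un II-2×II-1: TT|Tt
T/III-2 un II-2×II-1: TT|Tt
⇒ T over [I-1,I-2,II-1,II-2,II-3,II-4,III-1,III-2]: 187 consistent
Z/I-1 un ·: Zz
Z/I-2 un ·: Zz
Z/II-1 un I-1×I-2: ZZ|Zz
Z/II-2 un ·: ZZ|Zz
Z/II-3 un I-1×I-2: ZZ|Zz
Z/II-4 aff I-1×I-2: zz
Z/III-1 un II-2×II-1: ZZ|Zz
Z/III-2 ? II-2×II-1: ZZ|Zz|zz
⇒ Z over [I-1,I-2,II-1,II-2,II-3,II-4,III-1,III-2]: 30 consistent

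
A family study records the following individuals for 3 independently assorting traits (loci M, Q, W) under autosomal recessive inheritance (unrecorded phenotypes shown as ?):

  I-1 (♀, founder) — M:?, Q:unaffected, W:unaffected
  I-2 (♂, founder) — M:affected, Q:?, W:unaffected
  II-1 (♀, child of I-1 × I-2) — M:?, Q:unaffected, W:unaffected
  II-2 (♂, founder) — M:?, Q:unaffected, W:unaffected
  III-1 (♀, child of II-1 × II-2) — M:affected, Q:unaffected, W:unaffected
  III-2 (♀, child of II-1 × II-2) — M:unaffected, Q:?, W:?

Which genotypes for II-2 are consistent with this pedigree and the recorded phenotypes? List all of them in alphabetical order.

M/I-1 ? ·: MM|Mm|mm
M/I-2 aff ·: mm
M/II-1 ? I-1×I-2: Mm|mm
M/II-2 ? ·: Mm|mm
M/III-1 aff II-1×II-2: mm
M/III-2 un II-1×II-2: MM|Mm
⇒ M over [I-1,I-2,II-1,II-2,III-1,III-2]: 8 consistent
Q/I-1 un ·: QQ|Qq
Q/I-2 ? ·: QQ|Qq|qq
Q/II-1 un I-1×I-2: QQ|Qq
Q/II-2 un ·: QQ|Qq
Q/III-1 un II-1×II-2: QQ|Qq
Q/III-2 ? II-1×II-2: QQ|Qq|qq
⇒ Q over [I-1,I-2,II-1,II-2,III-1,III-2]: 70 consistent
W/I-1 un ·: WW|Ww
W/I-2 un ·: WW|Ww
W/II-1 un I-1×I-2: WW|Ww
W/II-2 un ·: WW|Ww
W/III-1 un II-1×II-2: WW|Ww
W/III-2 ? II-1×II-2: WW|Ww|ww
⇒ W over [I-1,I-2,II-1,II-2,III-1,III-2]: 50 consistent

II-2 ∈ {Mm QQ WW, Mm QQ Ww, Mm Qq WW, Mm Qq Ww, mm QQ WW, mm QQ Ww, mm Qq WW, mm Qq Ww}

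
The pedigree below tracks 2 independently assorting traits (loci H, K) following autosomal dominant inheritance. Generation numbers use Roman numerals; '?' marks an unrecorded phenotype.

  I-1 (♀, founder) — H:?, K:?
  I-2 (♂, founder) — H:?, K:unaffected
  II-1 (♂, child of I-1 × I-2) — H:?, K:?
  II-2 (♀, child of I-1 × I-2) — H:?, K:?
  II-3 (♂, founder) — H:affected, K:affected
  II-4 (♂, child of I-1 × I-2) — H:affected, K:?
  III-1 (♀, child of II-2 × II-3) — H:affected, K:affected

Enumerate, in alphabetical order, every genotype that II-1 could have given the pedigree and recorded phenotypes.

II-1 ∈ {HH Kk, HH kk, Hh Kk, Hh kk, hh Kk, hh kk}

H/I-1 ? ·: hh|Hh|HH
H/I-2 ? ·: hh|Hh|HH
H/II-1 ? I-1×I-2: hh|Hh|HH
H/II-2 ? I-1×I-2: hh|Hh|HH
H/II-3 aff ·: Hh|HH
H/II-4 aff I-1×I-2: Hh|HH
H/III-1 aff II-2×II-3: Hh|HH
⇒ H over [I-1,I-2,II-1,II-2,II-3,II-4,III-1]: 145 consistent
K/I-1 ? ·: kk|Kk|KK
K/I-2 un ·: kk
K/II-1 ? I-1×I-2: kk|Kk
K/II-2 ? I-1×I-2: kk|Kk
K/II-3 aff ·: Kk|KK
K/II-4 ? I-1×I-2: kk|Kk
K/III-1 aff II-2×II-3: Kk|KK
⇒ K over [I-1,I-2,II-1,II-2,II-3,II-4,III-1]: 30 consistent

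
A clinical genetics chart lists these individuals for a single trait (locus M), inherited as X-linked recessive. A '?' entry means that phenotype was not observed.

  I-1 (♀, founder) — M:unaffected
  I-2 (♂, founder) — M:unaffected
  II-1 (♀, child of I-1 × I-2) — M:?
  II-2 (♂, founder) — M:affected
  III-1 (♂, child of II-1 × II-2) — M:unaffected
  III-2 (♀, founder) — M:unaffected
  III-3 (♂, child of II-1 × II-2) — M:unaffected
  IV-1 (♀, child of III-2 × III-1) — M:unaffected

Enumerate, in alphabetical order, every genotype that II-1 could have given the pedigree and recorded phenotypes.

II-1 ∈ {X^MX^M, X^MX^m}

M/I-1 un ·: X^MX^M|X^MX^m
M/I-2 un ·: X^MY
M/II-1 ? I-1×I-2: X^MX^M|X^MX^m
M/II-2 aff ·: X^mY
M/III-1 un II-1×II-2: X^MY
M/III-2 un ·: X^MX^M|X^MX^m
M/III-3 un II-1×II-2: X^MY
M/IV-1 un III-2×III-1: X^MX^M|X^MX^m
⇒ M over [I-1,I-2,II-1,II-2,III-1,III-2,III-3,IV-1]: 9 consistent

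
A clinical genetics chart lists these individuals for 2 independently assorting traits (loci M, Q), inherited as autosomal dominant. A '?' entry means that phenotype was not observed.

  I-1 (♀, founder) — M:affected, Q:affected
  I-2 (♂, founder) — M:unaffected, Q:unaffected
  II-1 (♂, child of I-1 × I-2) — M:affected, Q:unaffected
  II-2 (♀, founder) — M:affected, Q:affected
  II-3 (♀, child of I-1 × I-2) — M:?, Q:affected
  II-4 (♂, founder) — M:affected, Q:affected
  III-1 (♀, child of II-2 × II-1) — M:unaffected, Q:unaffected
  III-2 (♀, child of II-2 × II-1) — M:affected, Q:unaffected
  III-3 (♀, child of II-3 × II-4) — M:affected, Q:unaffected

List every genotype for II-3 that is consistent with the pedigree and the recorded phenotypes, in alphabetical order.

II-3 ∈ {Mm Qq, mm Qq}

M/I-1 aff ·: Mm|MM
M/I-2 un ·: mm
M/II-1 aff I-1×I-2: Mm
M/II-2 aff ·: Mm
M/II-3 ? I-1×I-2: mm|Mm
M/II-4 aff ·: Mm|MM
M/III-1 un II-2×II-1: mm
M/III-2 aff II-2×II-1: Mm|MM
M/III-3 aff II-3×II-4: Mm|MM
⇒ M over [I-1,I-2,II-1,II-2,II-3,II-4,III-1,III-2,III-3]: 20 consistent
Q/I-1 aff ·: Qq
Q/I-2 un ·: qq
Q/II-1 un I-1×I-2: qq
Q/II-2 aff ·: Qq
Q/II-3 aff I-1×I-2: Qq
Q/II-4 aff ·: Qq
Q/III-1 un II-2×II-1: qq
Q/III-2 un II-2×II-1: qq
Q/III-3 un II-3×II-4: qq
⇒ Q over [I-1,I-2,II-1,II-2,II-3,II-4,III-1,III-2,III-3]: 1 consistent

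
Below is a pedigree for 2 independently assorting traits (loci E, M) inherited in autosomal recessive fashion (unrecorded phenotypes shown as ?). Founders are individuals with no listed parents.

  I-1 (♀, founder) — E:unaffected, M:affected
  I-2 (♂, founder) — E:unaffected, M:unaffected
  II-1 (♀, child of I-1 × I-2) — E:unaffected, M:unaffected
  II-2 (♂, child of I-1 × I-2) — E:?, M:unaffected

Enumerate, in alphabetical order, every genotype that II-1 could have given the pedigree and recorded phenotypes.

E/I-1 un ·: EE|Ee
E/I-2 un ·: EE|Ee
E/II-1 un I-1×I-2: EE|Ee
E/II-2 ? I-1×I-2: EE|Ee|ee
⇒ E over [I-1,I-2,II-1,II-2]: 15 consistent
M/I-1 aff ·: mm
M/I-2 un ·: MM|Mm
M/II-1 un I-1×I-2: Mm
M/II-2 un I-1×I-2: Mm
⇒ M over [I-1,I-2,II-1,II-2]: 2 consistent

II-1 ∈ {EE Mm, Ee Mm}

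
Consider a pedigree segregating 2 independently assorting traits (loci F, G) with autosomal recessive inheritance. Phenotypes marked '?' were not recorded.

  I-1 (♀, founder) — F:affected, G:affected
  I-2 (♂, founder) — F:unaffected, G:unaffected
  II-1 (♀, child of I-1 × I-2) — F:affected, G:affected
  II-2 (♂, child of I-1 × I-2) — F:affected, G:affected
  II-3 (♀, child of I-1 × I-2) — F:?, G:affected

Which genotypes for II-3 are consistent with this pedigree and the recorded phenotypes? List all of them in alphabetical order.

II-3 ∈ {Ff gg, ff gg}

F/I-1 aff ·: ff
F/I-2 un ·: Ff
F/II-1 aff I-1×I-2: ff
F/II-2 aff I-1×I-2: ff
F/II-3 ? I-1×I-2: Ff|ff
⇒ F over [I-1,I-2,II-1,II-2,II-3]: 2 consistent
G/I-1 aff ·: gg
G/I-2 un ·: Gg
G/II-1 aff I-1×I-2: gg
G/II-2 aff I-1×I-2: gg
G/II-3 aff I-1×I-2: gg
⇒ G over [I-1,I-2,II-1,II-2,II-3]: 1 consistent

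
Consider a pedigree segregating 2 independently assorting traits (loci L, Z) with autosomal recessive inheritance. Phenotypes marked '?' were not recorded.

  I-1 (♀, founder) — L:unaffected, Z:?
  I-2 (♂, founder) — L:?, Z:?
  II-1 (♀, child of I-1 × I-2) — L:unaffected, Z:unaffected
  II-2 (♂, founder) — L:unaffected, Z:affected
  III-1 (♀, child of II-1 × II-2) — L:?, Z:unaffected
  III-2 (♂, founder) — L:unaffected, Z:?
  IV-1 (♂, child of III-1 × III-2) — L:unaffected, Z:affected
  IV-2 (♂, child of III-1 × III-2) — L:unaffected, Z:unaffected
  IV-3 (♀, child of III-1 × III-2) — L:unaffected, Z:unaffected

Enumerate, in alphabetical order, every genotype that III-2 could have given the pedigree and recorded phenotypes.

L/I-1 un ·: LL|Ll
L/I-2 ? ·: LL|Ll|ll
L/II-1 un I-1×I-2: LL|Ll
L/II-2 un ·: LL|Ll
L/III-1 ? II-1×II-2: LL|Ll|ll
L/III-2 un ·: LL|Ll
L/IV-1 un III-1×III-2: LL|Ll
L/IV-2 un III-1×III-2: LL|Ll
L/IV-3 un III-1×III-2: LL|Ll
⇒ L over [I-1,I-2,II-1,II-2,III-1,III-2,IV-1,IV-2,IV-3]: 396 consistent
Z/I-1 ? ·: ZZ|Zz|zz
Z/I-2 ? ·: ZZ|Zz|zz
Z/II-1 un I-1×I-2: ZZ|Zz
Z/II-2 aff ·: zz
Z/III-1 un II-1×II-2: Zz
Z/III-2 ? ·: Zz|zz
Z/IV-1 aff III-1×III-2: zz
Z/IV-2 un III-1×III-2: ZZ|Zz
Z/IV-3 un III-1×III-2: ZZ|Zz
⇒ Z over [I-1,I-2,II-1,II-2,III-1,III-2,IV-1,IV-2,IV-3]: 55 consistent

III-2 ∈ {LL Zz, LL zz, Ll Zz, Ll zz}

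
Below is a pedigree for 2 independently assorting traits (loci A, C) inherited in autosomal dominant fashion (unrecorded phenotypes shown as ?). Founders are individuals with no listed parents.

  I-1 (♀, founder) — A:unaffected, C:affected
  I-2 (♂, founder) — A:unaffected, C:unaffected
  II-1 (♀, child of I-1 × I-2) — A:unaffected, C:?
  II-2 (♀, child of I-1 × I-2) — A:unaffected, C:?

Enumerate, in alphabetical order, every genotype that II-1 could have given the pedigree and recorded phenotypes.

II-1 ∈ {aa Cc, aa cc}

A/I-1 un ·: aa
A/I-2 un ·: aa
A/II-1 un I-1×I-2: aa
A/II-2 un I-1×I-2: aa
⇒ A over [I-1,I-2,II-1,II-2]: 1 consistent
C/I-1 aff ·: Cc|CC
C/I-2 un ·: cc
C/II-1 ? I-1×I-2: cc|Cc
C/II-2 ? I-1×I-2: cc|Cc
⇒ C over [I-1,I-2,II-1,II-2]: 5 consistent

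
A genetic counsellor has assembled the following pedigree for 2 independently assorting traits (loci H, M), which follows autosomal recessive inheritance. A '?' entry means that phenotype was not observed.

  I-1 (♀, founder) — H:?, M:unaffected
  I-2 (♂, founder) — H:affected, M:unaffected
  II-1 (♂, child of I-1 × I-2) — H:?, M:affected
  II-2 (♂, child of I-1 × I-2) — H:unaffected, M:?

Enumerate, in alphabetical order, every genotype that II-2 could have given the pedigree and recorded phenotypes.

H/I-1 ? ·: HH|Hh
H/I-2 aff ·: hh
H/II-1 ? I-1×I-2: Hh|hh
H/II-2 un I-1×I-2: Hh
⇒ H over [I-1,I-2,II-1,II-2]: 3 consistent
M/I-1 un ·: Mm
M/I-2 un ·: Mm
M/II-1 aff I-1×I-2: mm
M/II-2 ? I-1×I-2: MM|Mm|mm
⇒ M over [I-1,I-2,II-1,II-2]: 3 consistent

II-2 ∈ {Hh MM, Hh Mm, Hh mm}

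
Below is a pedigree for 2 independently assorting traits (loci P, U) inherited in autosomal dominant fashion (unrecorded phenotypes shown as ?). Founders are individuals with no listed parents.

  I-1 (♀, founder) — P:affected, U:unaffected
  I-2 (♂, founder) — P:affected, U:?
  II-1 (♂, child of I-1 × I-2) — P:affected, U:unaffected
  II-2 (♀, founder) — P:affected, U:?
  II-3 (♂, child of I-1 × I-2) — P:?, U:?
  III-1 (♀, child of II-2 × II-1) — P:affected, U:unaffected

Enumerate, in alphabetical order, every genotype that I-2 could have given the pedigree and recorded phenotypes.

P/I-1 aff ·: Pp|PP
P/I-2 aff ·: Pp|PP
P/II-1 aff I-1×I-2: Pp|PP
P/II-2 aff ·: Pp|PP
P/II-3 ? I-1×I-2: pp|Pp|PP
P/III-1 aff II-2×II-1: Pp|PP
⇒ P over [I-1,I-2,II-1,II-2,II-3,III-1]: 52 consistent
U/I-1 un ·: uu
U/I-2 ? ·: uu|Uu
U/II-1 un I-1×I-2: uu
U/II-2 ? ·: uu|Uu
U/II-3 ? I-1×I-2: uu|Uu
U/III-1 un II-2×II-1: uu
⇒ U over [I-1,I-2,II-1,II-2,II-3,III-1]: 6 consistent

I-2 ∈ {PP Uu, PP uu, Pp Uu, Pp uu}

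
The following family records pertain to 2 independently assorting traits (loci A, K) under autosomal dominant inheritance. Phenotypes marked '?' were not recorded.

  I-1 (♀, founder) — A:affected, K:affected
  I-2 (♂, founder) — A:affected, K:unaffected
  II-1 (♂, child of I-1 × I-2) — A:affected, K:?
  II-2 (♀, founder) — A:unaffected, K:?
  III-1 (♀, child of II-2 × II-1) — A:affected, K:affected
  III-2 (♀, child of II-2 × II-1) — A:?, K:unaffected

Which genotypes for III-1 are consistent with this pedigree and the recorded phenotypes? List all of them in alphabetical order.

A/I-1 aff ·: Aa|AA
A/I-2 aff ·: Aa|AA
A/II-1 aff I-1×I-2: Aa|AA
A/II-2 un ·: aa
A/III-1 aff II-2×II-1: Aa
A/III-2 ? II-2×II-1: aa|Aa
⇒ A over [I-1,I-2,II-1,II-2,III-1,III-2]: 10 consistent
K/I-1 aff ·: Kk|KK
K/I-2 un ·: kk
K/II-1 ? I-1×I-2: kk|Kk
K/II-2 ? ·: kk|Kk
K/III-1 aff II-2×II-1: Kk|KK
K/III-2 un II-2×II-1: kk
⇒ K over [I-1,I-2,II-1,II-2,III-1,III-2]: 7 consistent

III-1 ∈ {Aa KK, Aa Kk}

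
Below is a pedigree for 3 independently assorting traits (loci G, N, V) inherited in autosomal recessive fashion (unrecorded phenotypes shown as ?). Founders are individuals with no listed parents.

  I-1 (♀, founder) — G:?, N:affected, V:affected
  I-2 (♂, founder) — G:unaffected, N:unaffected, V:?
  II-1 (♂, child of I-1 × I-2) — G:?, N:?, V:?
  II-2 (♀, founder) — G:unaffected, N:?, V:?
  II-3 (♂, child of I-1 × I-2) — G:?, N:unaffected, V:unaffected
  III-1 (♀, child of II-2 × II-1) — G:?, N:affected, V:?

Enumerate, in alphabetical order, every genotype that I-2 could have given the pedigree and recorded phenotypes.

I-2 ∈ {GG NN VV, GG NN Vv, GG Nn VV, GG Nn Vv, Gg NN VV, Gg NN Vv, Gg Nn VV, Gg Nn Vv}

G/I-1 ? ·: GG|Gg|gg
G/I-2 un ·: GG|Gg
G/II-1 ? I-1×I-2: GG|Gg|gg
G/II-2 un ·: GG|Gg
G/II-3 ? I-1×I-2: GG|Gg|gg
G/III-1 ? II-2×II-1: GG|Gg|gg
⇒ G over [I-1,I-2,II-1,II-2,II-3,III-1]: 89 consistent
N/I-1 aff ·: nn
N/I-2 un ·: NN|Nn
N/II-1 ? I-1×I-2: Nn|nn
N/II-2 ? ·: Nn|nn
N/II-3 un I-1×I-2: Nn
N/III-1 aff II-2×II-1: nn
⇒ N over [I-1,I-2,II-1,II-2,II-3,III-1]: 6 consistent
V/I-1 aff ·: vv
V/I-2 ? ·: VV|Vv
V/II-1 ? I-1×I-2: Vv|vv
V/II-2 ? ·: VV|Vv|vv
V/II-3 un I-1×I-2: Vv
V/III-1 ? II-2×II-1: VV|Vv|vv
⇒ V over [I-1,I-2,II-1,II-2,II-3,III-1]: 18 consistent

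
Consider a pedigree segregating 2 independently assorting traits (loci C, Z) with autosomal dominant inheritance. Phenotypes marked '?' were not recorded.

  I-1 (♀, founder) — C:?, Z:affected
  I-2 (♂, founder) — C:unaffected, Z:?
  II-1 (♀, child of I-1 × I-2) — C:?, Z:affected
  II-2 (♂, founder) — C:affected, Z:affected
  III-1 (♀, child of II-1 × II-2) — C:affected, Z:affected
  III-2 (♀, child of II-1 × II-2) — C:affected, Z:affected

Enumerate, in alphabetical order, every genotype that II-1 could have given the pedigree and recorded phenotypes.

C/I-1 ? ·: cc|Cc|CC
C/I-2 un ·: cc
C/II-1 ? I-1×I-2: cc|Cc
C/II-2 aff ·: Cc|CC
C/III-1 aff II-1×II-2: Cc|CC
C/III-2 aff II-1×II-2: Cc|CC
⇒ C over [I-1,I-2,II-1,II-2,III-1,III-2]: 20 consistent
Z/I-1 aff ·: Zz|ZZ
Z/I-2 ? ·: zz|Zz|ZZ
Z/II-1 aff I-1×I-2: Zz|ZZ
Z/II-2 aff ·: Zz|ZZ
Z/III-1 aff II-1×II-2: Zz|ZZ
Z/III-2 aff II-1×II-2: Zz|ZZ
⇒ Z over [I-1,I-2,II-1,II-2,III-1,III-2]: 60 consistent

II-1 ∈ {Cc ZZ, Cc Zz, cc ZZ, cc Zz}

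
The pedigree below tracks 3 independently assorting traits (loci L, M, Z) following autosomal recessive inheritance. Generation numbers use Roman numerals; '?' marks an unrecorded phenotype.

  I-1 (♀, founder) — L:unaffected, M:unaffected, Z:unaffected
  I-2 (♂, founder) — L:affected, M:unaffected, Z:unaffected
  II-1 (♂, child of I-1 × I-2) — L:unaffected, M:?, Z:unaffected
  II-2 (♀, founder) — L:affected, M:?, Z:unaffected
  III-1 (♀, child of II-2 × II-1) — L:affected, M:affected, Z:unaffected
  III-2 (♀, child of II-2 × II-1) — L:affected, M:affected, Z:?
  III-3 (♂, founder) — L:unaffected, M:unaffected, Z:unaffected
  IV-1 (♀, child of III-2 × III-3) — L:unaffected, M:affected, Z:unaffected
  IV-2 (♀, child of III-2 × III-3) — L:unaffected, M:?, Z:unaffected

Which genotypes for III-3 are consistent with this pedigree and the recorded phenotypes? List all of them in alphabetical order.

III-3 ∈ {LL Mm ZZ, LL Mm Zz, Ll Mm ZZ, Ll Mm Zz}

L/I-1 un ·: LL|Ll
L/I-2 aff ·: ll
L/II-1 un I-1×I-2: Ll
L/II-2 aff ·: ll
L/III-1 aff II-2×II-1: ll
L/III-2 aff II-2×II-1: ll
L/III-3 un ·: LL|Ll
L/IV-1 un III-2×III-3: Ll
L/IV-2 un III-2×III-3: Ll
⇒ L over [I-1,I-2,II-1,II-2,III-1,III-2,III-3,IV-1,IV-2]: 4 consistent
M/I-1 un ·: MM|Mm
M/I-2 un ·: MM|Mm
M/II-1 ? I-1×I-2: Mm|mm
M/II-2 ? ·: Mm|mm
M/III-1 aff II-2×II-1: mm
M/III-2 aff II-2×II-1: mm
M/III-3 un ·: Mm
M/IV-1 aff III-2×III-3: mm
M/IV-2 ? III-2×III-3: Mm|mm
⇒ M over [I-1,I-2,II-1,II-2,III-1,III-2,III-3,IV-1,IV-2]: 16 consistent
Z/I-1 un ·: ZZ|Zz
Z/I-2 un ·: ZZ|Zz
Z/II-1 un I-1×I-2: ZZ|Zz
Z/II-2 un ·: ZZ|Zz
Z/III-1 un II-2×II-1: ZZ|Zz
Z/III-2 ? II-2×II-1: ZZ|Zz|zz
Z/III-3 un ·: ZZ|Zz
Z/IV-1 un III-2×III-3: ZZ|Zz
Z/IV-2 un III-2×III-3: ZZ|Zz
⇒ Z over [I-1,I-2,II-1,II-2,III-1,III-2,III-3,IV-1,IV-2]: 292 consistent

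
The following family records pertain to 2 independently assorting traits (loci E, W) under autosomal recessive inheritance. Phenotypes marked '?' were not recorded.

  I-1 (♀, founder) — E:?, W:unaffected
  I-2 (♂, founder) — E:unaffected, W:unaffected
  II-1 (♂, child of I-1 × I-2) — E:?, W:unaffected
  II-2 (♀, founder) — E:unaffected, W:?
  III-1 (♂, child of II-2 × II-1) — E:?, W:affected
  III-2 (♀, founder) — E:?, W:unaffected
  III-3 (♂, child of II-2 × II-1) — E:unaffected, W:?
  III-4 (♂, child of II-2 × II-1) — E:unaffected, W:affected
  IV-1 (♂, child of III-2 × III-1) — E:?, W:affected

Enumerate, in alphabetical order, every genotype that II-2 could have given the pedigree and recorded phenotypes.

E/I-1 ? ·: EE|Ee|ee
E/I-2 un ·: EE|Ee
E/II-1 ? I-1×I-2: EE|Ee|ee
E/II-2 un ·: EE|Ee
E/III-1 ? II-2×II-1: EE|Ee|ee
E/III-2 ? ·: EE|Ee|ee
E/III-3 un II-2×II-1: EE|Ee
E/III-4 un II-2×II-1: EE|Ee
E/IV-1 ? III-2×III-1: EE|Ee|ee
⇒ E over [I-1,I-2,II-1,II-2,III-1,III-2,III-3,III-4,IV-1]: 748 consistent
W/I-1 un ·: WW|Ww
W/I-2 un ·: WW|Ww
W/II-1 un I-1×I-2: Ww
W/II-2 ? ·: Ww|ww
W/III-1 aff II-2×II-1: ww
W/III-2 un ·: Ww
W/III-3 ? II-2×II-1: WW|Ww|ww
W/III-4 aff II-2×II-1: ww
W/IV-1 aff III-2×III-1: ww
⇒ W over [I-1,I-2,II-1,II-2,III-1,III-2,III-3,III-4,IV-1]: 15 consistent

II-2 ∈ {EE Ww, EE ww, Ee Ww, Ee ww}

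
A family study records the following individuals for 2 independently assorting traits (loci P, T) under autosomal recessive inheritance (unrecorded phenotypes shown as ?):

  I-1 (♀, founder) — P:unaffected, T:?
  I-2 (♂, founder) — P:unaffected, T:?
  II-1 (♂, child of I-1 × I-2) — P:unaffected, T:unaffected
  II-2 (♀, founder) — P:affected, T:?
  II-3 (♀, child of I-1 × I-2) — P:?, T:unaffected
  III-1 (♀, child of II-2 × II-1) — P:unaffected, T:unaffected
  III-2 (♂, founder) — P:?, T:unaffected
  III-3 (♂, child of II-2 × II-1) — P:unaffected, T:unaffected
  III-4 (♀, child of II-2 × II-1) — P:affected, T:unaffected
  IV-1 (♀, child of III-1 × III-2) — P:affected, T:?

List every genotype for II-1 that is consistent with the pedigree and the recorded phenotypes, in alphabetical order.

II-1 ∈ {Pp TT, Pp Tt}

P/I-1 un ·: PP|Pp
P/I-2 un ·: PP|Pp
P/II-1 un I-1×I-2: Pp
P/II-2 aff ·: pp
P/II-3 ? I-1×I-2: PP|Pp|pp
P/III-1 un II-2×II-1: Pp
P/III-2 ? ·: Pp|pp
P/III-3 un II-2×II-1: Pp
P/III-4 aff II-2×II-1: pp
P/IV-1 aff III-1×III-2: pp
⇒ P over [I-1,I-2,II-1,II-2,II-3,III-1,III-2,III-3,III-4,IV-1]: 14 consistent
T/I-1 ? ·: TT|Tt|tt
T/I-2 ? ·: TT|Tt|tt
T/II-1 un I-1×I-2: TT|Tt
T/II-2 ? ·: TT|Tt|tt
T/II-3 un I-1×I-2: TT|Tt
T/III-1 un II-2×II-1: TT|Tt
T/III-2 un ·: TT|Tt
T/III-3 un II-2×II-1: TT|Tt
T/III-4 un II-2×II-1: TT|Tt
T/IV-1 ? III-1×III-2: TT|Tt|tt
⇒ T over [I-1,I-2,II-1,II-2,II-3,III-1,III-2,III-3,III-4,IV-1]: 970 consistent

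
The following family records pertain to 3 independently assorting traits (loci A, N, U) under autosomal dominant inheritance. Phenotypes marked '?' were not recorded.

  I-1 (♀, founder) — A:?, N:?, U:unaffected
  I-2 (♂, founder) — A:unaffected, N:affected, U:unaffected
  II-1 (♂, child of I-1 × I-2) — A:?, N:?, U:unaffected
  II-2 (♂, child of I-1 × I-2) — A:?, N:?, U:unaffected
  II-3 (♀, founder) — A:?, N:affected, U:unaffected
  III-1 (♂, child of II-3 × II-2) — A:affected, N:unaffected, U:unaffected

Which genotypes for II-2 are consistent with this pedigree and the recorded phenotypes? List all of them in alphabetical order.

A/I-1 ? ·: aa|Aa|AA
A/I-2 un ·: aa
A/II-1 ? I-1×I-2: aa|Aa
A/II-2 ? I-1×I-2: aa|Aa
A/II-3 ? ·: aa|Aa|AA
A/III-1 aff II-3×II-2: Aa|AA
⇒ A over [I-1,I-2,II-1,II-2,II-3,III-1]: 21 consistent
N/I-1 ? ·: nn|Nn|NN
N/I-2 aff ·: Nn|NN
N/II-1 ? I-1×I-2: nn|Nn|NN
N/II-2 ? I-1×I-2: nn|Nn
N/II-3 aff ·: Nn
N/III-1 un II-3×II-2: nn
⇒ N over [I-1,I-2,II-1,II-2,II-3,III-1]: 15 consistent
U/I-1 un ·: uu
U/I-2 un ·: uu
U/II-1 un I-1×I-2: uu
U/II-2 un I-1×I-2: uu
U/II-3 un ·: uu
U/III-1 un II-3×II-2: uu
⇒ U over [I-1,I-2,II-1,II-2,II-3,III-1]: 1 consistent

II-2 ∈ {Aa Nn uu, Aa nn uu, aa Nn uu, aa nn uu}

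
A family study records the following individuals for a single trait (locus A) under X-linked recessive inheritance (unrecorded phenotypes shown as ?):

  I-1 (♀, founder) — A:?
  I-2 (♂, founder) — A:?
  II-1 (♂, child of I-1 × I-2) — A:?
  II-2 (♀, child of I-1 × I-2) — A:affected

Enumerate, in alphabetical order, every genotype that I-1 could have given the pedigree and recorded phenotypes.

A/I-1 ? ·: X^AX^a|X^aX^a
A/I-2 ? ·: X^aY
A/II-1 ? I-1×I-2: X^AY|X^aY
A/II-2 aff I-1×I-2: X^aX^a
⇒ A over [I-1,I-2,II-1,II-2]: 3 consistent

I-1 ∈ {X^AX^a, X^aX^a}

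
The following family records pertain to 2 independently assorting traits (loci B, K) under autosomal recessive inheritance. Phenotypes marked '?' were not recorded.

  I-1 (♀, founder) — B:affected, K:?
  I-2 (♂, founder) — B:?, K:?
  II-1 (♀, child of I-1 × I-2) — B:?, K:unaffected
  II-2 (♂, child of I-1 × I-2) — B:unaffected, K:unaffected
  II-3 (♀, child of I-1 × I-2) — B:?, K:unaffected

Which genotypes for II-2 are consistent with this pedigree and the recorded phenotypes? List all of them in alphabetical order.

B/I-1 aff ·: bb
B/I-2 ? ·: BB|Bb
B/II-1 ? I-1×I-2: Bb|bb
B/II-2 un I-1×I-2: Bb
B/II-3 ? I-1×I-2: Bb|bb
⇒ B over [I-1,I-2,II-1,II-2,II-3]: 5 consistent
K/I-1 ? ·: KK|Kk|kk
K/I-2 ? ·: KK|Kk|kk
K/II-1 un I-1×I-2: KK|Kk
K/II-2 un I-1×I-2: KK|Kk
K/II-3 un I-1×I-2: KK|Kk
⇒ K over [I-1,I-2,II-1,II-2,II-3]: 29 consistent

II-2 ∈ {Bb KK, Bb Kk}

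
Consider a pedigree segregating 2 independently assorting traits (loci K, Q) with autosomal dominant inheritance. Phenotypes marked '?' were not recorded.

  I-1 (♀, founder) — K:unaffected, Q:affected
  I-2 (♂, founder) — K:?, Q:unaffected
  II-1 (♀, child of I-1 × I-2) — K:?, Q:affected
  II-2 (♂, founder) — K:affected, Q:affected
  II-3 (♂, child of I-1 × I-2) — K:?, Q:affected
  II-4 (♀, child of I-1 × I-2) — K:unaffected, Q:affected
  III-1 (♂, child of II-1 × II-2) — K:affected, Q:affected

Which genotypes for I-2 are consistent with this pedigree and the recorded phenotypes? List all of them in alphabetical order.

I-2 ∈ {Kk qq, kk qq}

K/I-1 un ·: kk
K/I-2 ? ·: kk|Kk
K/II-1 ? I-1×I-2: kk|Kk
K/II-2 aff ·: Kk|KK
K/II-3 ? I-1×I-2: kk|Kk
K/II-4 un I-1×I-2: kk
K/III-1 aff II-1×II-2: Kk|KK
⇒ K over [I-1,I-2,II-1,II-2,II-3,II-4,III-1]: 14 consistent
Q/I-1 aff ·: Qq|QQ
Q/I-2 un ·: qq
Q/II-1 aff I-1×I-2: Qq
Q/II-2 aff ·: Qq|QQ
Q/II-3 aff I-1×I-2: Qq
Q/II-4 aff I-1×I-2: Qq
Q/III-1 aff II-1×II-2: Qq|QQ
⇒ Q over [I-1,I-2,II-1,II-2,II-3,II-4,III-1]: 8 consistent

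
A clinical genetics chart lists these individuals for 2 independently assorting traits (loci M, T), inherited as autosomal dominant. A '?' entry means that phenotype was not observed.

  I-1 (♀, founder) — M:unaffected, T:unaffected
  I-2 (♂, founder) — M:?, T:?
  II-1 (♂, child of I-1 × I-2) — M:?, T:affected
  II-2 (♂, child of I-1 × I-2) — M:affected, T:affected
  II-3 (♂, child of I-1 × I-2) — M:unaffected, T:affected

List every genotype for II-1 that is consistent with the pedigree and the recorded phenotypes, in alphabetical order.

M/I-1 un ·: mm
M/I-2 ? ·: Mm
M/II-1 ? I-1×I-2: mm|Mm
M/II-2 aff I-1×I-2: Mm
M/II-3 un I-1×I-2: mm
⇒ M over [I-1,I-2,II-1,II-2,II-3]: 2 consistent
T/I-1 un ·: tt
T/I-2 ? ·: Tt|TT
T/II-1 aff I-1×I-2: Tt
T/II-2 aff I-1×I-2: Tt
T/II-3 aff I-1×I-2: Tt
⇒ T over [I-1,I-2,II-1,II-2,II-3]: 2 consistent

II-1 ∈ {Mm Tt, mm Tt}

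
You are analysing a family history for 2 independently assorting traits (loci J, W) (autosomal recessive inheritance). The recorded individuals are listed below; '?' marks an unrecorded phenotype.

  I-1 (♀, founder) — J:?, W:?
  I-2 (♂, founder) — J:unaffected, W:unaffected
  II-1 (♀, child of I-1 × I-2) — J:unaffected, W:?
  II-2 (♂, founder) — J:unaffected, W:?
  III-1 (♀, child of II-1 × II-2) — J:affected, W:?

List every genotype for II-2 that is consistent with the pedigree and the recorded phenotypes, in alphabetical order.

II-2 ∈ {Jj WW, Jj Ww, Jj ww}

J/I-1 ? ·: JJ|Jj|jj
J/I-2 un ·: JJ|Jj
J/II-1 un I-1×I-2: Jj
J/II-2 un ·: Jj
J/III-1 aff II-1×II-2: jj
⇒ J over [I-1,I-2,II-1,II-2,III-1]: 5 consistent
W/I-1 ? ·: WW|Ww|ww
W/I-2 un ·: WW|Ww
W/II-1 ? I-1×I-2: WW|Ww|ww
W/II-2 ? ·: WW|Ww|ww
W/III-1 ? II-1×II-2: WW|Ww|ww
⇒ W over [I-1,I-2,II-1,II-2,III-1]: 59 consistent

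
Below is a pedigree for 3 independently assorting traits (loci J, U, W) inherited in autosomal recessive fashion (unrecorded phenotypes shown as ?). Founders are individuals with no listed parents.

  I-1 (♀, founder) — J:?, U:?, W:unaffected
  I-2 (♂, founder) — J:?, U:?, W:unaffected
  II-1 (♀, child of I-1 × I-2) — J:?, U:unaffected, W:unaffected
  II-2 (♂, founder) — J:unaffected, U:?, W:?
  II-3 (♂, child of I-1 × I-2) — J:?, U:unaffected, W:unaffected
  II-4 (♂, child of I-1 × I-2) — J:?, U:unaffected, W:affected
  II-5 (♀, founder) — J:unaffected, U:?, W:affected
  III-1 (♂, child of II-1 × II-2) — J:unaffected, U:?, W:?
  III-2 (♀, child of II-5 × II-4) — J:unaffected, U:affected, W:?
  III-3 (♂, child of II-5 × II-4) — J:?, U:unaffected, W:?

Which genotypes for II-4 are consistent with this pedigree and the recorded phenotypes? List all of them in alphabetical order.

II-4 ∈ {JJ Uu ww, Jj Uu ww, jj Uu ww}

J/I-1 ? ·: JJ|Jj|jj
J/I-2 ? ·: JJ|Jj|jj
J/II-1 ? I-1×I-2: JJ|Jj|jj
J/II-2 un ·: JJ|Jj
J/II-3 ? I-1×I-2: JJ|Jj|jj
J/II-4 ? I-1×I-2: JJ|Jj|jj
J/II-5 un ·: JJ|Jj
J/III-1 un II-1×II-2: JJ|Jj
J/III-2 un II-5×II-4: JJ|Jj
J/III-3 ? II-5×II-4: JJ|Jj|jj
⇒ J over [I-1,I-2,II-1,II-2,II-3,II-4,II-5,III-1,III-2,III-3]: 1319 consistent
U/I-1 ? ·: UU|Uu|uu
U/I-2 ? ·: UU|Uu|uu
U/II-1 un I-1×I-2: UU|Uu
U/II-2 ? ·: UU|Uu|uu
U/II-3 un I-1×I-2: UU|Uu
U/II-4 un I-1×I-2: Uu
U/II-5 ? ·: Uu|uu
U/III-1 ? II-1×II-2: UU|Uu|uu
U/III-2 aff II-5×II-4: uu
U/III-3 un II-5×II-4: UU|Uu
⇒ U over [I-1,I-2,II-1,II-2,II-3,II-4,II-5,III-1,III-2,III-3]: 282 consistent
W/I-1 un ·: Ww
W/I-2 un ·: Ww
W/II-1 un I-1×I-2: WW|Ww
W/II-2 ? ·: WW|Ww|ww
W/II-3 un I-1×I-2: WW|Ww
W/II-4 aff I-1×I-2: ww
W/II-5 aff ·: ww
W/III-1 ? II-1×II-2: WW|Ww|ww
W/III-2 ? II-5×II-4: ww
W/III-3 ? II-5×II-4: ww
⇒ W over [I-1,I-2,II-1,II-2,II-3,II-4,II-5,III-1,III-2,III-3]: 22 consistent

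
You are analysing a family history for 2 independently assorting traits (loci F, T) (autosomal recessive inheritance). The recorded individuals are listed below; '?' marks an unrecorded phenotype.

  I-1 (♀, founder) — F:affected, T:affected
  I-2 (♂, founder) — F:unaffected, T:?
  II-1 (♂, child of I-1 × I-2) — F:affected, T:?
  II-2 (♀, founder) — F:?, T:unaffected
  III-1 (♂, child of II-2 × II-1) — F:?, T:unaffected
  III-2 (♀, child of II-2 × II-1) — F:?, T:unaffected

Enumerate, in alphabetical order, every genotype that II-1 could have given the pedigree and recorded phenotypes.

II-1 ∈ {ff Tt, ff tt}

F/I-1 aff ·: ff
F/I-2 un ·: Ff
F/II-1 aff I-1×I-2: ff
F/II-2 ? ·: FF|Ff|ff
F/III-1 ? II-2×II-1: Ff|ff
F/III-2 ? II-2×II-1: Ff|ff
⇒ F over [I-1,I-2,II-1,II-2,III-1,III-2]: 6 consistent
T/I-1 aff ·: tt
T/I-2 ? ·: TT|Tt|tt
T/II-1 ? I-1×I-2: Tt|tt
T/II-2 un ·: TT|Tt
T/III-1 un II-2×II-1: TT|Tt
T/III-2 un II-2×II-1: TT|Tt
⇒ T over [I-1,I-2,II-1,II-2,III-1,III-2]: 20 consistent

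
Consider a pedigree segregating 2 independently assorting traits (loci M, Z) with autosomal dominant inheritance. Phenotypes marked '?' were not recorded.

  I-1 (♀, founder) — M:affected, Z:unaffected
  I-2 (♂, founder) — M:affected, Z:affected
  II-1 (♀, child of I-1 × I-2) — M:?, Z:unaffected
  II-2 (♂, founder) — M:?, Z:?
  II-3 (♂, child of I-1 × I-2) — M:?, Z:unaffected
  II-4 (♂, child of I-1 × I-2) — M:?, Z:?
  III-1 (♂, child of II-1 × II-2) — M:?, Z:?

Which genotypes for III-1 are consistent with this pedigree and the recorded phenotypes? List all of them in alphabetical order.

III-1 ∈ {MM Zz, MM zz, Mm Zz, Mm zz, mm Zz, mm zz}

M/I-1 aff ·: Mm|MM
M/I-2 aff ·: Mm|MM
M/II-1 ? I-1×I-2: mm|Mm|MM
M/II-2 ? ·: mm|Mm|MM
M/II-3 ? I-1×I-2: mm|Mm|MM
M/II-4 ? I-1×I-2: mm|Mm|MM
M/III-1 ? II-1×II-2: mm|Mm|MM
⇒ M over [I-1,I-2,II-1,II-2,II-3,II-4,III-1]: 227 consistent
Z/I-1 un ·: zz
Z/I-2 aff ·: Zz
Z/II-1 un I-1×I-2: zz
Z/II-2 ? ·: zz|Zz|ZZ
Z/II-3 un I-1×I-2: zz
Z/II-4 ? I-1×I-2: zz|Zz
Z/III-1 ? II-1×II-2: zz|Zz
⇒ Z over [I-1,I-2,II-1,II-2,II-3,II-4,III-1]: 8 consistent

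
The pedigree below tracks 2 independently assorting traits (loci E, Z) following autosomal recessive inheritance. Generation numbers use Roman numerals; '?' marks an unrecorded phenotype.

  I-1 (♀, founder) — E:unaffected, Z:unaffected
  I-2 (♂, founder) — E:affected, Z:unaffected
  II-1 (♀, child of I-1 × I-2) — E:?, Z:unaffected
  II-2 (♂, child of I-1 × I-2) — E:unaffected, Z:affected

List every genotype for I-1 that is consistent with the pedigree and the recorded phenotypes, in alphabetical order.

I-1 ∈ {EE Zz, Ee Zz}

E/I-1 un ·: EE|Ee
E/I-2 aff ·: ee
E/II-1 ? I-1×I-2: Ee|ee
E/II-2 un I-1×I-2: Ee
⇒ E over [I-1,I-2,II-1,II-2]: 3 consistent
Z/I-1 un ·: Zz
Z/I-2 un ·: Zz
Z/II-1 un I-1×I-2: ZZ|Zz
Z/II-2 aff I-1×I-2: zz
⇒ Z over [I-1,I-2,II-1,II-2]: 2 consistent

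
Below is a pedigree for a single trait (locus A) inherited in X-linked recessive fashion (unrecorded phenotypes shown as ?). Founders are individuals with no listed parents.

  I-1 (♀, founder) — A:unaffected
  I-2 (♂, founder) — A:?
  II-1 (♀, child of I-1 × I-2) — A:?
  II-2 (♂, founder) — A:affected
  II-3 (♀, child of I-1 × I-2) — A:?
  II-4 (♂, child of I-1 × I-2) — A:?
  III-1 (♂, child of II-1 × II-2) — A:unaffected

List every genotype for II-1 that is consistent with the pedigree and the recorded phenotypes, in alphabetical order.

II-1 ∈ {X^AX^A, X^AX^a}

A/I-1 un ·: X^AX^A|X^AX^a
A/I-2 ? ·: X^AY|X^aY
A/II-1 ? I-1×I-2: X^AX^A|X^AX^a
A/II-2 aff ·: X^aY
A/II-3 ? I-1×I-2: X^AX^A|X^AX^a|X^aX^a
A/II-4 ? I-1×I-2: X^AY|X^aY
A/III-1 un II-1×II-2: X^AY
⇒ A over [I-1,I-2,II-1,II-2,II-3,II-4,III-1]: 14 consistent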